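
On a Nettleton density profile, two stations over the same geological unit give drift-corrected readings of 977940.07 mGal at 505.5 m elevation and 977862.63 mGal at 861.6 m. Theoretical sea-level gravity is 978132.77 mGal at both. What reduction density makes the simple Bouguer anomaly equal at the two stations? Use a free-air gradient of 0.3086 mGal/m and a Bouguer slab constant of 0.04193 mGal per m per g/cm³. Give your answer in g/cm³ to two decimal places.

2.17

Δg_obs = 977862.63 − 977940.07 = -77.44 mGal over Δh = 861.6 − 505.5 = 356.1 m
Equal Bouguer anomalies ⇒ Δg_obs + (0.3086 − 0.04193ρ)·Δh = 0
0.3086 − 0.04193ρ = −Δg_obs/Δh = 0.21747
ρ = (0.3086 − 0.21747) / 0.04193 = 2.17 g/cm³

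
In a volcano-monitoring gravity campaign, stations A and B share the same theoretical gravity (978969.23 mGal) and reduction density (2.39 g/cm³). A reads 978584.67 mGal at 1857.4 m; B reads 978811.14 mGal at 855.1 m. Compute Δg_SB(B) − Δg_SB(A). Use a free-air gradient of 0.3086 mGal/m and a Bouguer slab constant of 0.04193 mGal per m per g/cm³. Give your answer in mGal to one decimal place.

17.6

Δg_SB(A) = 978584.67 − 978969.23 + 0.3086×1857.4 − 0.04193×2.39×1857.4 = 2.50 mGal
Δg_SB(B) = 978811.14 − 978969.23 + 0.3086×855.1 − 0.04193×2.39×855.1 = 20.10 mGal
Difference = 20.10 − (2.50) = 17.60 mGal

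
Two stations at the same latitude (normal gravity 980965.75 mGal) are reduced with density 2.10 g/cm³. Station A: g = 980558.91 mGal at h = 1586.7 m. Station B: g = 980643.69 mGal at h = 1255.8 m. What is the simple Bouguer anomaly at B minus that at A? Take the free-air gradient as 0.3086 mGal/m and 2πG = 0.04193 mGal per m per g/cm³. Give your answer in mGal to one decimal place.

Δg_SB(A) = 980558.91 − 980965.75 + 0.3086×1586.7 − 0.04193×2.10×1586.7 = -56.90 mGal
Δg_SB(B) = 980643.69 − 980965.75 + 0.3086×1255.8 − 0.04193×2.10×1255.8 = -45.10 mGal
Difference = -45.10 − (-56.90) = 11.80 mGal

11.8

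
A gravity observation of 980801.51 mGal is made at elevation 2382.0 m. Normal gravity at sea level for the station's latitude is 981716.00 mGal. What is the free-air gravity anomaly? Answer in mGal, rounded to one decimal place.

-179.4

Free-air correction = 0.3086 × 2382.0 = 735.09 mGal
Free-air anomaly = 980801.51 − 981716.00 + (735.09) = -179.40 mGal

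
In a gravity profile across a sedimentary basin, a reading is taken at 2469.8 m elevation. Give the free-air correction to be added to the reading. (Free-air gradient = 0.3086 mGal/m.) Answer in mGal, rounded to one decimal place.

762.2

Free-air correction = 0.3086 × 2469.8 = 762.2 mGal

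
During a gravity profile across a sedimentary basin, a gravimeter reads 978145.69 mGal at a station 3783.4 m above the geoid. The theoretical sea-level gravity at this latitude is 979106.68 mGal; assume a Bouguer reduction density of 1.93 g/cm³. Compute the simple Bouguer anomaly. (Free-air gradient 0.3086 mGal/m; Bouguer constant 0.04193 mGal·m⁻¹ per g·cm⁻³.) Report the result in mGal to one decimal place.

-99.6

Free-air correction = 0.3086 × 3783.4 = 1167.56 mGal
Free-air anomaly = 978145.69 − 979106.68 + (1167.56) = 206.57 mGal
Bouguer slab correction = 0.04193 × 1.93 × 3783.4 = 306.17 mGal
Simple Bouguer anomaly = 206.57 − (306.17) = -99.60 mGal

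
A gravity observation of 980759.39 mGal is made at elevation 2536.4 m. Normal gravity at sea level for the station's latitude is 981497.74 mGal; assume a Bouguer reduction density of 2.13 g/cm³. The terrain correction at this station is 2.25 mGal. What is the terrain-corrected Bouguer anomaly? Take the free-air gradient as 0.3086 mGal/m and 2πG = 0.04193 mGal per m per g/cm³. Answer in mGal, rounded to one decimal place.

Free-air correction = 0.3086 × 2536.4 = 782.73 mGal
Free-air anomaly = 980759.39 − 981497.74 + (782.73) = 44.38 mGal
Bouguer slab correction = 0.04193 × 2.13 × 2536.4 = 226.53 mGal
Simple Bouguer anomaly = 44.38 − (226.53) = -182.15 mGal
Complete Bouguer anomaly = -182.15 + 2.25 = -179.90 mGal

-179.9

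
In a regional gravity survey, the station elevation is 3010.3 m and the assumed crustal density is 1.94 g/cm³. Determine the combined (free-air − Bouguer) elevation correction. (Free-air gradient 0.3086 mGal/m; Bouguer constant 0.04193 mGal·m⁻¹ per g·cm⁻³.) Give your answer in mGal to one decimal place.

Combined gradient = 0.3086 − 0.04193 × 1.94 = 0.2272558 mGal/m
Combined elevation correction = 0.2272558 × 3010.3 = 684.1 mGal

684.1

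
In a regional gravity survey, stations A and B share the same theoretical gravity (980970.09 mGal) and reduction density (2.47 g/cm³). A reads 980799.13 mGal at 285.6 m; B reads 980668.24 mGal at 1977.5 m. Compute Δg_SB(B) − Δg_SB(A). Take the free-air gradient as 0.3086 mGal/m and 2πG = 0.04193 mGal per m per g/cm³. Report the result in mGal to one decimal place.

Δg_SB(A) = 980799.13 − 980970.09 + 0.3086×285.6 − 0.04193×2.47×285.6 = -112.40 mGal
Δg_SB(B) = 980668.24 − 980970.09 + 0.3086×1977.5 − 0.04193×2.47×1977.5 = 103.60 mGal
Difference = 103.60 − (-112.40) = 216.00 mGal

216.0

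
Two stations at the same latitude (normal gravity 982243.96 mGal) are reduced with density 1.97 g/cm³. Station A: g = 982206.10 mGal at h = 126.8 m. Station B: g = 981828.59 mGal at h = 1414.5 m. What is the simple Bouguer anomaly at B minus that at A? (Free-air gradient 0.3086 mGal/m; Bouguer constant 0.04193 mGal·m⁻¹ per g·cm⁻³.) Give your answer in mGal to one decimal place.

-86.5

Δg_SB(A) = 982206.10 − 982243.96 + 0.3086×126.8 − 0.04193×1.97×126.8 = -9.20 mGal
Δg_SB(B) = 981828.59 − 982243.96 + 0.3086×1414.5 − 0.04193×1.97×1414.5 = -95.70 mGal
Difference = -95.70 − (-9.20) = -86.50 mGal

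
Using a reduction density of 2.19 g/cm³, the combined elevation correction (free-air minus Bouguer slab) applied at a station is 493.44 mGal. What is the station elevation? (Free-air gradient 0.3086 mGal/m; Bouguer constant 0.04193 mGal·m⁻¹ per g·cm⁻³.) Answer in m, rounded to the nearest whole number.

2276

Combined gradient = 0.3086 − 0.04193 × 2.19 = 0.2167733 mGal/m
h = 493.44 / 0.2167733 = 2276.30 m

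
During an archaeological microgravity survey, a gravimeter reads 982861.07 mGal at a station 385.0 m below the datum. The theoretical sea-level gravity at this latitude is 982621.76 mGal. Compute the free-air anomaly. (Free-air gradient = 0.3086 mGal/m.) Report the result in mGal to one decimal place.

Free-air correction = 0.3086 × -385.0 = -118.81 mGal
Free-air anomaly = 982861.07 − 982621.76 + (-118.81) = 120.50 mGal

120.5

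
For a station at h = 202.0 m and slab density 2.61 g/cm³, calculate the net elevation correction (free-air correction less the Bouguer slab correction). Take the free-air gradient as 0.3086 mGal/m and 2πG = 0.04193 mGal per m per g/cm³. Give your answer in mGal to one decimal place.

Combined gradient = 0.3086 − 0.04193 × 2.61 = 0.1991627 mGal/m
Combined elevation correction = 0.1991627 × 202.0 = 40.2 mGal

40.2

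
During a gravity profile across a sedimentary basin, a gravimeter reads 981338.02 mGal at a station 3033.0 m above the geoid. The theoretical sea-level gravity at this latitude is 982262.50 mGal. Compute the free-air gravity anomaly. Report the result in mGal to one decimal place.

Free-air correction = 0.3086 × 3033.0 = 935.98 mGal
Free-air anomaly = 981338.02 − 982262.50 + (935.98) = 11.50 mGal

11.5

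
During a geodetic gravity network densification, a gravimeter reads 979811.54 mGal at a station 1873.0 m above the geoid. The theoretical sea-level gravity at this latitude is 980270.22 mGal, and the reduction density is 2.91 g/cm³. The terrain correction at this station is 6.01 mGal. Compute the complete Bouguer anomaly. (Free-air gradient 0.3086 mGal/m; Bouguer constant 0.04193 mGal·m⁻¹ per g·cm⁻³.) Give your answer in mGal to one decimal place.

-103.2

Free-air correction = 0.3086 × 1873.0 = 578.01 mGal
Free-air anomaly = 979811.54 − 980270.22 + (578.01) = 119.33 mGal
Bouguer slab correction = 0.04193 × 2.91 × 1873.0 = 228.54 mGal
Simple Bouguer anomaly = 119.33 − (228.54) = -109.21 mGal
Complete Bouguer anomaly = -109.21 + 6.01 = -103.20 mGal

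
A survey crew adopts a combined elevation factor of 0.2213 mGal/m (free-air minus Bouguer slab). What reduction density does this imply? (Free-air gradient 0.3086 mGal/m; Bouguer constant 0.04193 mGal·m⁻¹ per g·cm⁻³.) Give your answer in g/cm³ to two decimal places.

0.2213 = 0.3086 − 0.04193 × ρ
ρ = (0.3086 − 0.2213) / 0.04193 = 2.08 g/cm³

2.08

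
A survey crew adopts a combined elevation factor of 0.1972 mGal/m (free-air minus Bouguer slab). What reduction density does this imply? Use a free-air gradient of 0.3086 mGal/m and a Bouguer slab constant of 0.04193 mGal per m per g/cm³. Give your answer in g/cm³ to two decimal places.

0.1972 = 0.3086 − 0.04193 × ρ
ρ = (0.3086 − 0.1972) / 0.04193 = 2.66 g/cm³

2.66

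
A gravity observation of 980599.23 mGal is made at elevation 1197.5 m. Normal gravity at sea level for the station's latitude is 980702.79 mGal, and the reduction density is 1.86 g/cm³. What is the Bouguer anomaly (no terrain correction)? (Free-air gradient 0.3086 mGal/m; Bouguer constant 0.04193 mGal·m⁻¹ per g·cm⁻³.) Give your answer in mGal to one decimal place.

Free-air correction = 0.3086 × 1197.5 = 369.55 mGal
Free-air anomaly = 980599.23 − 980702.79 + (369.55) = 265.99 mGal
Bouguer slab correction = 0.04193 × 1.86 × 1197.5 = 93.39 mGal
Simple Bouguer anomaly = 265.99 − (93.39) = 172.60 mGal

172.6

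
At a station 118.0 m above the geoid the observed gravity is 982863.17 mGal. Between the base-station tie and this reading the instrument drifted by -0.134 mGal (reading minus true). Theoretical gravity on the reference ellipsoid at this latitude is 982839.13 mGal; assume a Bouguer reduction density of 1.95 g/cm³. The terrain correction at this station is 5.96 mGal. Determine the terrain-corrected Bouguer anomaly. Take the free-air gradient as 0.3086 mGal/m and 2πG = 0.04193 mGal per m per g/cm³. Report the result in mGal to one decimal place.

56.9

Drift-corrected reading = 982863.17 − (-0.134) = 982863.304 mGal
Free-air correction = 0.3086 × 118.0 = 36.41 mGal
Free-air anomaly = 982863.304 − 982839.13 + (36.41) = 60.584 mGal
Bouguer slab correction = 0.04193 × 1.95 × 118.0 = 9.65 mGal
Simple Bouguer anomaly = 60.584 − (9.65) = 50.934 mGal
Complete Bouguer anomaly = 50.934 + 5.96 = 56.894 mGal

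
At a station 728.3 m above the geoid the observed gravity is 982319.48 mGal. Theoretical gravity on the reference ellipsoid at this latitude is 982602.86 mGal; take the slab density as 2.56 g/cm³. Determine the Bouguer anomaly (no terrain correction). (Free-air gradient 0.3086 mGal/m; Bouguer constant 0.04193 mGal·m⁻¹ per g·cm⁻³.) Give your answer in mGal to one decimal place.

Free-air correction = 0.3086 × 728.3 = 224.75 mGal
Free-air anomaly = 982319.48 − 982602.86 + (224.75) = -58.63 mGal
Bouguer slab correction = 0.04193 × 2.56 × 728.3 = 78.18 mGal
Simple Bouguer anomaly = -58.63 − (78.18) = -136.81 mGal

-136.8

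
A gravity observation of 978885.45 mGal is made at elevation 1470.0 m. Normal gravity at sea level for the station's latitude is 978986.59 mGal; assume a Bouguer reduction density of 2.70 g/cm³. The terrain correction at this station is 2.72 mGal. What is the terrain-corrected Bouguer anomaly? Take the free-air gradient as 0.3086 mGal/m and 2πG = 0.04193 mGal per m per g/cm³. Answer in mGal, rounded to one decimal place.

Free-air correction = 0.3086 × 1470.0 = 453.64 mGal
Free-air anomaly = 978885.45 − 978986.59 + (453.64) = 352.50 mGal
Bouguer slab correction = 0.04193 × 2.70 × 1470.0 = 166.42 mGal
Simple Bouguer anomaly = 352.50 − (166.42) = 186.08 mGal
Complete Bouguer anomaly = 186.08 + 2.72 = 188.80 mGal

188.8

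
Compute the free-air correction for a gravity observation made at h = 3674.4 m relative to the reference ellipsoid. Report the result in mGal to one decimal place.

1133.9

Free-air correction = 0.3086 × 3674.4 = 1133.9 mGal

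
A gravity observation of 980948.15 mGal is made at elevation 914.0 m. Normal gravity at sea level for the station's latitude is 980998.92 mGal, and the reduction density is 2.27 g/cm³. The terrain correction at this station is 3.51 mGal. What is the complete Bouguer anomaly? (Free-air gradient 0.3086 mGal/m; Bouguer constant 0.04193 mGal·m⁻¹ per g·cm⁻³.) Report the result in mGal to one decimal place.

147.8

Free-air correction = 0.3086 × 914.0 = 282.06 mGal
Free-air anomaly = 980948.15 − 980998.92 + (282.06) = 231.29 mGal
Bouguer slab correction = 0.04193 × 2.27 × 914.0 = 87.00 mGal
Simple Bouguer anomaly = 231.29 − (87.00) = 144.29 mGal
Complete Bouguer anomaly = 144.29 + 3.51 = 147.80 mGal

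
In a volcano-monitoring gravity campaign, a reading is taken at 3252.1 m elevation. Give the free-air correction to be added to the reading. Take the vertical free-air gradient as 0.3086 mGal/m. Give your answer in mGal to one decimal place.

1003.6

Free-air correction = 0.3086 × 3252.1 = 1003.6 mGal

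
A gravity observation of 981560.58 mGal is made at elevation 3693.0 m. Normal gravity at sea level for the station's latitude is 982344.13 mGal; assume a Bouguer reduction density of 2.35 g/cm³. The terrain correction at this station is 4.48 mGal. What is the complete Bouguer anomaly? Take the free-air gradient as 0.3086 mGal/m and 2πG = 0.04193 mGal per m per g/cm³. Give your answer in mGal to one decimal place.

Free-air correction = 0.3086 × 3693.0 = 1139.66 mGal
Free-air anomaly = 981560.58 − 982344.13 + (1139.66) = 356.11 mGal
Bouguer slab correction = 0.04193 × 2.35 × 3693.0 = 363.89 mGal
Simple Bouguer anomaly = 356.11 − (363.89) = -7.78 mGal
Complete Bouguer anomaly = -7.78 + 4.48 = -3.30 mGal

-3.3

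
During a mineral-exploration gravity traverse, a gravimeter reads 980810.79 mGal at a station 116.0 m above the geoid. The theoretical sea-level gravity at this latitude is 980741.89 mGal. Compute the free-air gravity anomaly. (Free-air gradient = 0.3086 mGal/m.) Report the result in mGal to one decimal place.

104.7

Free-air correction = 0.3086 × 116.0 = 35.80 mGal
Free-air anomaly = 980810.79 − 980741.89 + (35.80) = 104.70 mGal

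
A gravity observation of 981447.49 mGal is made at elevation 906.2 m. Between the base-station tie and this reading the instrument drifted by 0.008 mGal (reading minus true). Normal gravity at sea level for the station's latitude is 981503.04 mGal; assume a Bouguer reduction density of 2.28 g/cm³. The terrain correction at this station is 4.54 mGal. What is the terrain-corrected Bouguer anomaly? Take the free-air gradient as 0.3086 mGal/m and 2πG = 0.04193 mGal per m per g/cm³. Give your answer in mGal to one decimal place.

Drift-corrected reading = 981447.49 − (0.008) = 981447.482 mGal
Free-air correction = 0.3086 × 906.2 = 279.65 mGal
Free-air anomaly = 981447.482 − 981503.04 + (279.65) = 224.092 mGal
Bouguer slab correction = 0.04193 × 2.28 × 906.2 = 86.63 mGal
Simple Bouguer anomaly = 224.092 − (86.63) = 137.462 mGal
Complete Bouguer anomaly = 137.462 + 4.54 = 142.002 mGal

142.0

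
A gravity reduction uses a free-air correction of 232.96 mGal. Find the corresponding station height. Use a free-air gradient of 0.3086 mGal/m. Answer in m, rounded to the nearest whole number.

h = 232.96 / 0.3086 = 754.89 m

755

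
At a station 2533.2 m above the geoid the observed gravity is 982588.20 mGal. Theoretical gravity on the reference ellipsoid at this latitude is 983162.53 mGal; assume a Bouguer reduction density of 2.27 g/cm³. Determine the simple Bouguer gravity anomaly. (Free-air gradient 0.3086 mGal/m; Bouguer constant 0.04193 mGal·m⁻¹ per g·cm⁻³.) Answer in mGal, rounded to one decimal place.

Free-air correction = 0.3086 × 2533.2 = 781.75 mGal
Free-air anomaly = 982588.20 − 983162.53 + (781.75) = 207.42 mGal
Bouguer slab correction = 0.04193 × 2.27 × 2533.2 = 241.11 mGal
Simple Bouguer anomaly = 207.42 − (241.11) = -33.69 mGal

-33.7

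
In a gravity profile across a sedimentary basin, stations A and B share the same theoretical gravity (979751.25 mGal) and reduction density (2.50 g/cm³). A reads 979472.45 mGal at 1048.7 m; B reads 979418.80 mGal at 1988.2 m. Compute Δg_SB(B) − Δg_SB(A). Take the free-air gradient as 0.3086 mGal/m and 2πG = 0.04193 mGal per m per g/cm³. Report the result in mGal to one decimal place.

Δg_SB(A) = 979472.45 − 979751.25 + 0.3086×1048.7 − 0.04193×2.50×1048.7 = -65.10 mGal
Δg_SB(B) = 979418.80 − 979751.25 + 0.3086×1988.2 − 0.04193×2.50×1988.2 = 72.70 mGal
Difference = 72.70 − (-65.10) = 137.80 mGal

137.8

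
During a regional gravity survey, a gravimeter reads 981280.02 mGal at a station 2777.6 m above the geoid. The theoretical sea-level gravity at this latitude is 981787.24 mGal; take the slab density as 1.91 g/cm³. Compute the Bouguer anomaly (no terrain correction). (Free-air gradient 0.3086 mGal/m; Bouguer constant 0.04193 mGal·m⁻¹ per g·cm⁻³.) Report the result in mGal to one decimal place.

127.5

Free-air correction = 0.3086 × 2777.6 = 857.17 mGal
Free-air anomaly = 981280.02 − 981787.24 + (857.17) = 349.95 mGal
Bouguer slab correction = 0.04193 × 1.91 × 2777.6 = 222.45 mGal
Simple Bouguer anomaly = 349.95 − (222.45) = 127.50 mGal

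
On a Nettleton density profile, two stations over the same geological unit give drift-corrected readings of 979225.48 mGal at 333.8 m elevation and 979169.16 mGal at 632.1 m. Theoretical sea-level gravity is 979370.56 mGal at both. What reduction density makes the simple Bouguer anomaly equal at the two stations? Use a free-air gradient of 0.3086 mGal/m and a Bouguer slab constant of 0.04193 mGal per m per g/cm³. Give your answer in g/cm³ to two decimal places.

Δg_obs = 979169.16 − 979225.48 = -56.32 mGal over Δh = 632.1 − 333.8 = 298.3 m
Equal Bouguer anomalies ⇒ Δg_obs + (0.3086 − 0.04193ρ)·Δh = 0
0.3086 − 0.04193ρ = −Δg_obs/Δh = 0.18880
ρ = (0.3086 − 0.18880) / 0.04193 = 2.86 g/cm³

2.86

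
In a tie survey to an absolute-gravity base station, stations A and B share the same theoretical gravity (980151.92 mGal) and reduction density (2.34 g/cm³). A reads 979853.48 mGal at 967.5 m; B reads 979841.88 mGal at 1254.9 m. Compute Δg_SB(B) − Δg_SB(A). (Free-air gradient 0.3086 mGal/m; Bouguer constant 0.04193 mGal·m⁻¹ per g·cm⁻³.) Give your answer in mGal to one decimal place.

Δg_SB(A) = 979853.48 − 980151.92 + 0.3086×967.5 − 0.04193×2.34×967.5 = -94.80 mGal
Δg_SB(B) = 979841.88 − 980151.92 + 0.3086×1254.9 − 0.04193×2.34×1254.9 = -45.90 mGal
Difference = -45.90 − (-94.80) = 48.90 mGal

48.9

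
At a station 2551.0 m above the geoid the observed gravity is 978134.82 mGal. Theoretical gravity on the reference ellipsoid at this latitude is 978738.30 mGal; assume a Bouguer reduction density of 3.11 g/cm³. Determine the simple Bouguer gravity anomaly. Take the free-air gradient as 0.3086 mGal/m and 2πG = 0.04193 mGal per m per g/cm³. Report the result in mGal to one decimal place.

Free-air correction = 0.3086 × 2551.0 = 787.24 mGal
Free-air anomaly = 978134.82 − 978738.30 + (787.24) = 183.76 mGal
Bouguer slab correction = 0.04193 × 3.11 × 2551.0 = 332.66 mGal
Simple Bouguer anomaly = 183.76 − (332.66) = -148.90 mGal

-148.9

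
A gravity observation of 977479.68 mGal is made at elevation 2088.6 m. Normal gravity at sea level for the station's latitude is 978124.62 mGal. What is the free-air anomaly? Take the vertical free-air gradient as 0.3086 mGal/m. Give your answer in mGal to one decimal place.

-0.4

Free-air correction = 0.3086 × 2088.6 = 644.54 mGal
Free-air anomaly = 977479.68 − 978124.62 + (644.54) = -0.40 mGal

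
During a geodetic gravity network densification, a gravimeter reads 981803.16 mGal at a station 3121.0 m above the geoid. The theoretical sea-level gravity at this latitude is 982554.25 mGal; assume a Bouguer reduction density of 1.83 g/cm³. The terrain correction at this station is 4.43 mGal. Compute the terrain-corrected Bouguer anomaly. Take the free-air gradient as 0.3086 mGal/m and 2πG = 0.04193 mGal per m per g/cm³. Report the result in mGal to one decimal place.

Free-air correction = 0.3086 × 3121.0 = 963.14 mGal
Free-air anomaly = 981803.16 − 982554.25 + (963.14) = 212.05 mGal
Bouguer slab correction = 0.04193 × 1.83 × 3121.0 = 239.48 mGal
Simple Bouguer anomaly = 212.05 − (239.48) = -27.43 mGal
Complete Bouguer anomaly = -27.43 + 4.43 = -23.00 mGal

-23.0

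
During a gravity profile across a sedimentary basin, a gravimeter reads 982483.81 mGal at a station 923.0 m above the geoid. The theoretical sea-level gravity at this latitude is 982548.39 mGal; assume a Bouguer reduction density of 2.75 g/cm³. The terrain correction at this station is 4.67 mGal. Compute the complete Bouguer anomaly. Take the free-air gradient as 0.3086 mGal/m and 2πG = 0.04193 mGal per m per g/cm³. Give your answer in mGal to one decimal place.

Free-air correction = 0.3086 × 923.0 = 284.84 mGal
Free-air anomaly = 982483.81 − 982548.39 + (284.84) = 220.26 mGal
Bouguer slab correction = 0.04193 × 2.75 × 923.0 = 106.43 mGal
Simple Bouguer anomaly = 220.26 − (106.43) = 113.83 mGal
Complete Bouguer anomaly = 113.83 + 4.67 = 118.50 mGal

118.5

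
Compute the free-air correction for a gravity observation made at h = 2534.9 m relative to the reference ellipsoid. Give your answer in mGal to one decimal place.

Free-air correction = 0.3086 × 2534.9 = 782.3 mGal

782.3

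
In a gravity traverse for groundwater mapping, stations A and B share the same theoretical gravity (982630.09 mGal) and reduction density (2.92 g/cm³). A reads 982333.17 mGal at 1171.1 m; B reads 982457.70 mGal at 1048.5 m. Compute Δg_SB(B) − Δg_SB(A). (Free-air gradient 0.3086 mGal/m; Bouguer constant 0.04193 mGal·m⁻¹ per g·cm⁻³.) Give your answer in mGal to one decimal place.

Δg_SB(A) = 982333.17 − 982630.09 + 0.3086×1171.1 − 0.04193×2.92×1171.1 = -78.90 mGal
Δg_SB(B) = 982457.70 − 982630.09 + 0.3086×1048.5 − 0.04193×2.92×1048.5 = 22.80 mGal
Difference = 22.80 − (-78.90) = 101.70 mGal

101.7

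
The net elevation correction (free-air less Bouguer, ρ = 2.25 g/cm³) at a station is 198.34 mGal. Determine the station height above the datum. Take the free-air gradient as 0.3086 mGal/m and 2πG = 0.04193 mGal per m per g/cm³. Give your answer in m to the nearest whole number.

Combined gradient = 0.3086 − 0.04193 × 2.25 = 0.2142575 mGal/m
h = 198.34 / 0.2142575 = 925.71 m

926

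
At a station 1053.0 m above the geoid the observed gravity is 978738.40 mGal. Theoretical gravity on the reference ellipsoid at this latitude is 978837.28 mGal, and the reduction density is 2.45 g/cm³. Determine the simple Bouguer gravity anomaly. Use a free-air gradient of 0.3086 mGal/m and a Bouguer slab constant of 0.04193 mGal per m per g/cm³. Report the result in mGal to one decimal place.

117.9

Free-air correction = 0.3086 × 1053.0 = 324.96 mGal
Free-air anomaly = 978738.40 − 978837.28 + (324.96) = 226.08 mGal
Bouguer slab correction = 0.04193 × 2.45 × 1053.0 = 108.17 mGal
Simple Bouguer anomaly = 226.08 − (108.17) = 117.91 mGal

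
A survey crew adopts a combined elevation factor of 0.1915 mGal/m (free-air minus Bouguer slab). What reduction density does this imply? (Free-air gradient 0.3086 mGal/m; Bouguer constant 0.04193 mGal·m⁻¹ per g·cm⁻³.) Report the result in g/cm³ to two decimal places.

0.1915 = 0.3086 − 0.04193 × ρ
ρ = (0.3086 − 0.1915) / 0.04193 = 2.79 g/cm³

2.79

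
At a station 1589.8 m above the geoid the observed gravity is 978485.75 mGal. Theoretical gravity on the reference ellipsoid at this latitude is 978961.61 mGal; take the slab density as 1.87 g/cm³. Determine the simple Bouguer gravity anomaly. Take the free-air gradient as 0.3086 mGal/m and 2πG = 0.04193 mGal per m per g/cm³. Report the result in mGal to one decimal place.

Free-air correction = 0.3086 × 1589.8 = 490.61 mGal
Free-air anomaly = 978485.75 − 978961.61 + (490.61) = 14.75 mGal
Bouguer slab correction = 0.04193 × 1.87 × 1589.8 = 124.65 mGal
Simple Bouguer anomaly = 14.75 − (124.65) = -109.90 mGal

-109.9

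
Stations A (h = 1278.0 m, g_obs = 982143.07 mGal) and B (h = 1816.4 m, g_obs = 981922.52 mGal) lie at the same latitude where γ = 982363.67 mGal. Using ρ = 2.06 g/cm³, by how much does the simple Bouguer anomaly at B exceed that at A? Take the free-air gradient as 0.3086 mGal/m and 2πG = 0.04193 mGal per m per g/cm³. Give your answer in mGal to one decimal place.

-100.9

Δg_SB(A) = 982143.07 − 982363.67 + 0.3086×1278.0 − 0.04193×2.06×1278.0 = 63.40 mGal
Δg_SB(B) = 981922.52 − 982363.67 + 0.3086×1816.4 − 0.04193×2.06×1816.4 = -37.50 mGal
Difference = -37.50 − (63.40) = -100.90 mGal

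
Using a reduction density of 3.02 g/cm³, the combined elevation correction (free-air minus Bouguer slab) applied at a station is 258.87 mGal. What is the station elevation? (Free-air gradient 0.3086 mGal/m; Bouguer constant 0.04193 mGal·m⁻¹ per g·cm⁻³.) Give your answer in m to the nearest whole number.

Combined gradient = 0.3086 − 0.04193 × 3.02 = 0.1819714 mGal/m
h = 258.87 / 0.1819714 = 1422.59 m

1423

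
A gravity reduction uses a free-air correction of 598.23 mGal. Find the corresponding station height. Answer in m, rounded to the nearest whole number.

h = 598.23 / 0.3086 = 1938.53 m

1939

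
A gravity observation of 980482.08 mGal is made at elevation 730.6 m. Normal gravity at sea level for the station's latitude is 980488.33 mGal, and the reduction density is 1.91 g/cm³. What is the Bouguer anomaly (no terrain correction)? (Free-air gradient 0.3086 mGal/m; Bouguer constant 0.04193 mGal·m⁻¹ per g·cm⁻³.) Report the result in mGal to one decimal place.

Free-air correction = 0.3086 × 730.6 = 225.46 mGal
Free-air anomaly = 980482.08 − 980488.33 + (225.46) = 219.21 mGal
Bouguer slab correction = 0.04193 × 1.91 × 730.6 = 58.51 mGal
Simple Bouguer anomaly = 219.21 − (58.51) = 160.70 mGal

160.7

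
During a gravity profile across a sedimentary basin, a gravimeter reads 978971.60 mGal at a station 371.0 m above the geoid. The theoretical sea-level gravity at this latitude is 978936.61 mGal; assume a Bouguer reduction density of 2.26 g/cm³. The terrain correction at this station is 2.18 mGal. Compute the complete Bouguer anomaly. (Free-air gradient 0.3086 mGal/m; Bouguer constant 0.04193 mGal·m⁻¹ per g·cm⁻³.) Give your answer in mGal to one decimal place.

Free-air correction = 0.3086 × 371.0 = 114.49 mGal
Free-air anomaly = 978971.60 − 978936.61 + (114.49) = 149.48 mGal
Bouguer slab correction = 0.04193 × 2.26 × 371.0 = 35.16 mGal
Simple Bouguer anomaly = 149.48 − (35.16) = 114.32 mGal
Complete Bouguer anomaly = 114.32 + 2.18 = 116.50 mGal

116.5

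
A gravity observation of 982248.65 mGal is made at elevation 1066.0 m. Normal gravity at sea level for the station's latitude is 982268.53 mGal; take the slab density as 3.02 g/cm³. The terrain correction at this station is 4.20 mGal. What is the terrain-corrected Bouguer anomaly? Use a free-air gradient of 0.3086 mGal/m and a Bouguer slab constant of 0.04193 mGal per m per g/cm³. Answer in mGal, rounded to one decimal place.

178.3

Free-air correction = 0.3086 × 1066.0 = 328.97 mGal
Free-air anomaly = 982248.65 − 982268.53 + (328.97) = 309.09 mGal
Bouguer slab correction = 0.04193 × 3.02 × 1066.0 = 134.99 mGal
Simple Bouguer anomaly = 309.09 − (134.99) = 174.10 mGal
Complete Bouguer anomaly = 174.10 + 4.20 = 178.30 mGal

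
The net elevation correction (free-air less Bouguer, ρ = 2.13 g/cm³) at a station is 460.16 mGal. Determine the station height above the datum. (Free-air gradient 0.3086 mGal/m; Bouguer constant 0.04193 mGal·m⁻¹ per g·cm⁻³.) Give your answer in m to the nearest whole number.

2098

Combined gradient = 0.3086 − 0.04193 × 2.13 = 0.2192891 mGal/m
h = 460.16 / 0.2192891 = 2098.42 m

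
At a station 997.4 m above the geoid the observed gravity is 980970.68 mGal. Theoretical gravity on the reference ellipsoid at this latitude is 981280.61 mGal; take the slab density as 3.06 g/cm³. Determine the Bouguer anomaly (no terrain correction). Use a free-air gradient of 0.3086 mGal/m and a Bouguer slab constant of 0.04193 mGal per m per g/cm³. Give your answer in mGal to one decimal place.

-130.1

Free-air correction = 0.3086 × 997.4 = 307.80 mGal
Free-air anomaly = 980970.68 − 981280.61 + (307.80) = -2.13 mGal
Bouguer slab correction = 0.04193 × 3.06 × 997.4 = 127.97 mGal
Simple Bouguer anomaly = -2.13 − (127.97) = -130.10 mGal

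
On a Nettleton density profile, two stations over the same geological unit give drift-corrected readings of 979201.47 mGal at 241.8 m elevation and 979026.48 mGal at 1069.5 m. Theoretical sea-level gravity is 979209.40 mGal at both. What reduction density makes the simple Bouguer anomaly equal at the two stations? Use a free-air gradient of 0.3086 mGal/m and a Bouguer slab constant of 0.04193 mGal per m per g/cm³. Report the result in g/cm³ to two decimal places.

Δg_obs = 979026.48 − 979201.47 = -174.99 mGal over Δh = 1069.5 − 241.8 = 827.7 m
Equal Bouguer anomalies ⇒ Δg_obs + (0.3086 − 0.04193ρ)·Δh = 0
0.3086 − 0.04193ρ = −Δg_obs/Δh = 0.21142
ρ = (0.3086 − 0.21142) / 0.04193 = 2.32 g/cm³

2.32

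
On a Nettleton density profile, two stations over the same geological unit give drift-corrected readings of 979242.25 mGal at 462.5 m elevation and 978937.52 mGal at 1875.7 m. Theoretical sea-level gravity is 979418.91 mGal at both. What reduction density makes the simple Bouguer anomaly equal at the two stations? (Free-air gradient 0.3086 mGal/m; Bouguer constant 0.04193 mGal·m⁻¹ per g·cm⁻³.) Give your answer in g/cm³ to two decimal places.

2.22

Δg_obs = 978937.52 − 979242.25 = -304.73 mGal over Δh = 1875.7 − 462.5 = 1413.2 m
Equal Bouguer anomalies ⇒ Δg_obs + (0.3086 − 0.04193ρ)·Δh = 0
0.3086 − 0.04193ρ = −Δg_obs/Δh = 0.21563
ρ = (0.3086 − 0.21563) / 0.04193 = 2.22 g/cm³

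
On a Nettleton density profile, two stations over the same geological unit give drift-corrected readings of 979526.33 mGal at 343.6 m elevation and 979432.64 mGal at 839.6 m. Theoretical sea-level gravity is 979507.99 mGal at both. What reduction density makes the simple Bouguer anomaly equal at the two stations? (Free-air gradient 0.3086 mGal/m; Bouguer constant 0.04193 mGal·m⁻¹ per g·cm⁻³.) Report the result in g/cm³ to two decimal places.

2.85

Δg_obs = 979432.64 − 979526.33 = -93.69 mGal over Δh = 839.6 − 343.6 = 496.0 m
Equal Bouguer anomalies ⇒ Δg_obs + (0.3086 − 0.04193ρ)·Δh = 0
0.3086 − 0.04193ρ = −Δg_obs/Δh = 0.18889
ρ = (0.3086 − 0.18889) / 0.04193 = 2.85 g/cm³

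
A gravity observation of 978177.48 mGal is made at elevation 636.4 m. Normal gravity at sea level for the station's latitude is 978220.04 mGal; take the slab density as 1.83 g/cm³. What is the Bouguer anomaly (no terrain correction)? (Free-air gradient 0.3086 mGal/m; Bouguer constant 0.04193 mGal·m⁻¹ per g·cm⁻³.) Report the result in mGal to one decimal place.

105.0

Free-air correction = 0.3086 × 636.4 = 196.39 mGal
Free-air anomaly = 978177.48 − 978220.04 + (196.39) = 153.83 mGal
Bouguer slab correction = 0.04193 × 1.83 × 636.4 = 48.83 mGal
Simple Bouguer anomaly = 153.83 − (48.83) = 105.00 mGal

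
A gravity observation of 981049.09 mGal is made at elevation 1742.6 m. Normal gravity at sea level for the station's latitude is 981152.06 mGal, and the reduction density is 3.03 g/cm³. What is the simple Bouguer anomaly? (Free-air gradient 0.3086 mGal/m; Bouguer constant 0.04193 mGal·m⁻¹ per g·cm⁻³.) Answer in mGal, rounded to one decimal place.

Free-air correction = 0.3086 × 1742.6 = 537.77 mGal
Free-air anomaly = 981049.09 − 981152.06 + (537.77) = 434.80 mGal
Bouguer slab correction = 0.04193 × 3.03 × 1742.6 = 221.39 mGal
Simple Bouguer anomaly = 434.80 − (221.39) = 213.41 mGal

213.4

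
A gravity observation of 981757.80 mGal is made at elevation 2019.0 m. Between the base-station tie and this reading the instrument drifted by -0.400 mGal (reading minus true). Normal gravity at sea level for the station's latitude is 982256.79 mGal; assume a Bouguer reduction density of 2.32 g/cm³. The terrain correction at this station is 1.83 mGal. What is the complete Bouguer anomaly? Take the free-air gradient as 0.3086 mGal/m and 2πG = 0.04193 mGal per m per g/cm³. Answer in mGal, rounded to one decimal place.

Drift-corrected reading = 981757.80 − (-0.400) = 981758.200 mGal
Free-air correction = 0.3086 × 2019.0 = 623.06 mGal
Free-air anomaly = 981758.200 − 982256.79 + (623.06) = 124.470 mGal
Bouguer slab correction = 0.04193 × 2.32 × 2019.0 = 196.40 mGal
Simple Bouguer anomaly = 124.470 − (196.40) = -71.930 mGal
Complete Bouguer anomaly = -71.930 + 1.83 = -70.100 mGal

-70.1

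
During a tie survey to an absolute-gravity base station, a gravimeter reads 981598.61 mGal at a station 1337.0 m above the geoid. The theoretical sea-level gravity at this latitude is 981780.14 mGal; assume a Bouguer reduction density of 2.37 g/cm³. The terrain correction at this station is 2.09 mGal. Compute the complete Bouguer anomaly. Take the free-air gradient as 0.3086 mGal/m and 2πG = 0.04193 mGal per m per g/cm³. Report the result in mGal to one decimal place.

Free-air correction = 0.3086 × 1337.0 = 412.60 mGal
Free-air anomaly = 981598.61 − 981780.14 + (412.60) = 231.07 mGal
Bouguer slab correction = 0.04193 × 2.37 × 1337.0 = 132.86 mGal
Simple Bouguer anomaly = 231.07 − (132.86) = 98.21 mGal
Complete Bouguer anomaly = 98.21 + 2.09 = 100.30 mGal

100.3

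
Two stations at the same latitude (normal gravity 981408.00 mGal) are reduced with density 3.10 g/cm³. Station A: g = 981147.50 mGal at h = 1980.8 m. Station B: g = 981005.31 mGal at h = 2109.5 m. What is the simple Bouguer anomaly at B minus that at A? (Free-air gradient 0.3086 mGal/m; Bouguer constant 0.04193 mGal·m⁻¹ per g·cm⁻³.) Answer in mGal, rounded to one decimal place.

Δg_SB(A) = 981147.50 − 981408.00 + 0.3086×1980.8 − 0.04193×3.10×1980.8 = 93.30 mGal
Δg_SB(B) = 981005.31 − 981408.00 + 0.3086×2109.5 − 0.04193×3.10×2109.5 = -25.90 mGal
Difference = -25.90 − (93.30) = -119.20 mGal

-119.2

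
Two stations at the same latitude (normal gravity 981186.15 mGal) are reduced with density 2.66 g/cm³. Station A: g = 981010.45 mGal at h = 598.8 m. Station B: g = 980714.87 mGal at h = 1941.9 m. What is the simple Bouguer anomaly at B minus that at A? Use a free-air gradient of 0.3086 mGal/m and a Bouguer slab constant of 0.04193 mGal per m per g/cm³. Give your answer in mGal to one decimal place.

Δg_SB(A) = 981010.45 − 981186.15 + 0.3086×598.8 − 0.04193×2.66×598.8 = -57.70 mGal
Δg_SB(B) = 980714.87 − 981186.15 + 0.3086×1941.9 − 0.04193×2.66×1941.9 = -88.60 mGal
Difference = -88.60 − (-57.70) = -30.90 mGal

-30.9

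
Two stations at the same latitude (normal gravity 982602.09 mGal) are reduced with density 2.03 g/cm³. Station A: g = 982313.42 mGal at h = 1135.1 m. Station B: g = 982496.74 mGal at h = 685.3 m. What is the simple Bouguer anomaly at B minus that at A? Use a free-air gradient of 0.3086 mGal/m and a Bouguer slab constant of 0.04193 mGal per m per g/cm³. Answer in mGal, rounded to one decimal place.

82.8

Δg_SB(A) = 982313.42 − 982602.09 + 0.3086×1135.1 − 0.04193×2.03×1135.1 = -35.00 mGal
Δg_SB(B) = 982496.74 − 982602.09 + 0.3086×685.3 − 0.04193×2.03×685.3 = 47.80 mGal
Difference = 47.80 − (-35.00) = 82.80 mGal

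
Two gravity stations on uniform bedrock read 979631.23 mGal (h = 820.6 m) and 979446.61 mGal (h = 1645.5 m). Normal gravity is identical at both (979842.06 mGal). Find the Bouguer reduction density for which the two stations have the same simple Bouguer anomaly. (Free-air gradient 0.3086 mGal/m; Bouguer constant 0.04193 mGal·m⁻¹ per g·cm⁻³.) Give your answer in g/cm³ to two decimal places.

Δg_obs = 979446.61 − 979631.23 = -184.62 mGal over Δh = 1645.5 − 820.6 = 824.9 m
Equal Bouguer anomalies ⇒ Δg_obs + (0.3086 − 0.04193ρ)·Δh = 0
0.3086 − 0.04193ρ = −Δg_obs/Δh = 0.22381
ρ = (0.3086 − 0.22381) / 0.04193 = 2.02 g/cm³

2.02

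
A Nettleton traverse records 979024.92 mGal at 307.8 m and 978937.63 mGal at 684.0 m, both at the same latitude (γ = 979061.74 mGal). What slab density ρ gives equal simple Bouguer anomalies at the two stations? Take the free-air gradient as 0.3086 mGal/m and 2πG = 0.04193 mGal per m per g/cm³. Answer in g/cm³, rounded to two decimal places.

1.83

Δg_obs = 978937.63 − 979024.92 = -87.29 mGal over Δh = 684.0 − 307.8 = 376.2 m
Equal Bouguer anomalies ⇒ Δg_obs + (0.3086 − 0.04193ρ)·Δh = 0
0.3086 − 0.04193ρ = −Δg_obs/Δh = 0.23203
ρ = (0.3086 − 0.23203) / 0.04193 = 1.83 g/cm³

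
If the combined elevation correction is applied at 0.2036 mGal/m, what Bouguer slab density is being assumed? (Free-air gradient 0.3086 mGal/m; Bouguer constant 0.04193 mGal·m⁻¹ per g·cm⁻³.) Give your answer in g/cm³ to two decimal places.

2.50

0.2036 = 0.3086 − 0.04193 × ρ
ρ = (0.3086 − 0.2036) / 0.04193 = 2.50 g/cm³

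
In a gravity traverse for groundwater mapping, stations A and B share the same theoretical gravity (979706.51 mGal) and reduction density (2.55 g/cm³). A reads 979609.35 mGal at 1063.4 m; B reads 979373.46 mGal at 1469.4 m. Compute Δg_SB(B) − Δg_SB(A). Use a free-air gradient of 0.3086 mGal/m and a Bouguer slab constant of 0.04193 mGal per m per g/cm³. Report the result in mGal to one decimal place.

-154.0

Δg_SB(A) = 979609.35 − 979706.51 + 0.3086×1063.4 − 0.04193×2.55×1063.4 = 117.30 mGal
Δg_SB(B) = 979373.46 − 979706.51 + 0.3086×1469.4 − 0.04193×2.55×1469.4 = -36.70 mGal
Difference = -36.70 − (117.30) = -154.00 mGal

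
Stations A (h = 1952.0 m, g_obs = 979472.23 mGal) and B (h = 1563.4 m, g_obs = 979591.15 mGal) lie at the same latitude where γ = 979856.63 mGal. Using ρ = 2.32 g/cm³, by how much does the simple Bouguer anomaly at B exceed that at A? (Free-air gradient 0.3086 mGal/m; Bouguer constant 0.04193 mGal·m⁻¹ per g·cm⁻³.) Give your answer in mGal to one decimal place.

Δg_SB(A) = 979472.23 − 979856.63 + 0.3086×1952.0 − 0.04193×2.32×1952.0 = 28.10 mGal
Δg_SB(B) = 979591.15 − 979856.63 + 0.3086×1563.4 − 0.04193×2.32×1563.4 = 64.90 mGal
Difference = 64.90 − (28.10) = 36.80 mGal

36.8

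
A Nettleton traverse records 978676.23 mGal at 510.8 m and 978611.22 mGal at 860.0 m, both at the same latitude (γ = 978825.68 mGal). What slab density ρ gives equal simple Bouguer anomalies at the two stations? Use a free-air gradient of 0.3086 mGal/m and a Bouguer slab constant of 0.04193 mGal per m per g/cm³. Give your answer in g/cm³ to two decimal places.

2.92

Δg_obs = 978611.22 − 978676.23 = -65.01 mGal over Δh = 860.0 − 510.8 = 349.2 m
Equal Bouguer anomalies ⇒ Δg_obs + (0.3086 − 0.04193ρ)·Δh = 0
0.3086 − 0.04193ρ = −Δg_obs/Δh = 0.18617
ρ = (0.3086 − 0.18617) / 0.04193 = 2.92 g/cm³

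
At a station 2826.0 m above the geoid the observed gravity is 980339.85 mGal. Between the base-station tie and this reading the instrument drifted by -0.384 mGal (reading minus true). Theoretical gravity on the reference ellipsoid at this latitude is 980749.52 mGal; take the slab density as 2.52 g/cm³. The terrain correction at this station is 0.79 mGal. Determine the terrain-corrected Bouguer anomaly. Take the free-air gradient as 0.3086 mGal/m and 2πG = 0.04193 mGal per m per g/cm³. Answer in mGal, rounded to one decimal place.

Drift-corrected reading = 980339.85 − (-0.384) = 980340.234 mGal
Free-air correction = 0.3086 × 2826.0 = 872.10 mGal
Free-air anomaly = 980340.234 − 980749.52 + (872.10) = 462.814 mGal
Bouguer slab correction = 0.04193 × 2.52 × 2826.0 = 298.61 mGal
Simple Bouguer anomaly = 462.814 − (298.61) = 164.204 mGal
Complete Bouguer anomaly = 164.204 + 0.79 = 164.994 mGal

165.0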